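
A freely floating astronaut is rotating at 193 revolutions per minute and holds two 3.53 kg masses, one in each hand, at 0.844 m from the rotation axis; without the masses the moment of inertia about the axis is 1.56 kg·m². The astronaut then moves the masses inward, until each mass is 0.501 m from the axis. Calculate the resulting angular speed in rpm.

With no external torque about the axis, L is conserved: I₁ω₁ = I₂ω₂.
I₁ = 1.56 + 2(3.53)(0.844)² = 6.589 kg·m²; I₂ = 1.56 + 2(3.53)(0.501)² = 3.332 kg·m².
ω₂ = I₁ω₁ / I₂ = (6.589)(193 rpm) / (3.332) = 381.7 rpm.

ω₂ ≈ 382 rpm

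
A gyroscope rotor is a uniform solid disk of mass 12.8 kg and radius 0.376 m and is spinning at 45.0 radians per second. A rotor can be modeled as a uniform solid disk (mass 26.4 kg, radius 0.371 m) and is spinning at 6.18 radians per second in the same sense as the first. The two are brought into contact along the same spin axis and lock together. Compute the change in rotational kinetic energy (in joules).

ΔKE ≈ -455 J

The coupling torques are internal; angular momentum about the shared axis is conserved.
Moments of inertia: I_A = ½(12.8)(0.376)² = 0.9048 kg·m²; I_B = ½(26.4)(0.371)² = 1.817 kg·m².
Taking A's sense as positive: L = (0.9048)(45.0) + (1.817)(6.18) = 51.94 kg·m²·rad/s.
Combined I = 0.9048 + 1.817 = 2.722 kg·m².
ω_f = L / I = 51.94 / 2.722 = 19.09 rad/s.
KE_i = ½ΣIω² = 950.8 J; KE_f = ½(2.722)(19.09)² = 495.7 J.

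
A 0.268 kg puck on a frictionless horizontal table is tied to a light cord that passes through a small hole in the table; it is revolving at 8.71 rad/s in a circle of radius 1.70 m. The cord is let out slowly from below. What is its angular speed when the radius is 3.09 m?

No torque about the axis ⇒ m r₁² ω₁ = m r₂² ω₂.
ω₂ = ω₁ (r₁/r₂)² = (8.71)(1.70/3.09)² = 2.636 rad/s.

ω₂ ≈ 2.64 rad/s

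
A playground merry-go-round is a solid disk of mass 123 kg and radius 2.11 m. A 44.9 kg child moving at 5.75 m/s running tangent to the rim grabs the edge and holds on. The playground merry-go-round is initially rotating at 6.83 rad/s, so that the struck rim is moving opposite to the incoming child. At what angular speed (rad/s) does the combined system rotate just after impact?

|ω_f| ≈ 2.80 rad/s

The axle reaction passes through the axle and exerts no torque about it; angular momentum about the axle is conserved through the impact.
I_p = ½(123)(2.11)² = 273.8 kg·m². Taking the sense of the child's angular momentum as positive, L_{child} = m v R = (44.9)(5.75)(2.11) = 544.7 kg·m²/s.
L_i = −I_p ω_p + m v R = −(273.8)(6.83) + 544.7 = -1325 kg·m²/s.
After sticking, I_f = I_p + m R² = 273.8 + (44.9)(2.11)² = 473.7 kg·m².
ω_f = L_i / I_f = -1325 / 473.7 = -2.798 rad/s.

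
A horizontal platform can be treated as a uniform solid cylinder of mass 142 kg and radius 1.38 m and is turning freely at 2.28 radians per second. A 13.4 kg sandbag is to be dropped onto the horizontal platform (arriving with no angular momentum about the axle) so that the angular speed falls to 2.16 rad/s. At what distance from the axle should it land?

r ≈ 0.749 m

The added mass arrives with no angular momentum about the axle, and any external torque about the axle is negligible, so the system's angular momentum is conserved.
I_p = ½(142)(1.38)² = 135.2 kg·m².
I_p ω_i = (I_p + m r²) ω_f ⇒ m r² = I_p(ω_i/ω_f − 1) = 135.2(2.28/2.16 − 1) = 7.512 kg·m².
r = √(7.512/13.4) = 0.7487 m.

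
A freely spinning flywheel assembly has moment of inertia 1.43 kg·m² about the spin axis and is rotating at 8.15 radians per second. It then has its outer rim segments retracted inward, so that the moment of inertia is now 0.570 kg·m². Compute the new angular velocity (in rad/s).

ω₂ ≈ 20.4 rad/s

No external torque acts about the spin axis, so angular momentum is conserved.
ω₂ = I₁ω₁ / I₂ = (1.430)(8.15 rad/s) / (0.5700) = 20.45 rad/s.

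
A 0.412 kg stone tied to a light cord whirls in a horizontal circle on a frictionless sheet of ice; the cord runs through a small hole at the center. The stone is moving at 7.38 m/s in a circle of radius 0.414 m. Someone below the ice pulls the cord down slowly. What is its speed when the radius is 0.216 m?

v₂ ≈ 14.1 m/s

The only horizontal force on the mass is along the cord (radial), so it exerts no torque about the hole and angular momentum m v r is conserved.
v₂ = v₁ r₁ / r₂ = (7.38)(0.414) / (0.216) = 14.14 m/s.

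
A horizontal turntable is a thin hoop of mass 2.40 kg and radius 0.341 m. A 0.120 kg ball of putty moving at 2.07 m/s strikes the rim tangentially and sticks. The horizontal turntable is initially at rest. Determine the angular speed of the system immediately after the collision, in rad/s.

The axle reaction passes through the axle and exerts no torque about it; angular momentum about the axle is conserved through the impact.
I_p = (2.40)(0.341)² = 0.2791 kg·m². Taking the sense of the ball of putty's angular momentum as positive, L_{ball} = m v R = (0.120)(2.07)(0.341) = 0.08470 kg·m²/s.
L_i = 0 + 0.08470 = 0.08470 kg·m²/s.
After sticking, I_f = I_p + m R² = 0.2791 + (0.120)(0.341)² = 0.2930 kg·m².
ω_f = L_i / I_f = 0.08470 / 0.2930 = 0.2891 rad/s.

|ω_f| ≈ 0.289 rad/s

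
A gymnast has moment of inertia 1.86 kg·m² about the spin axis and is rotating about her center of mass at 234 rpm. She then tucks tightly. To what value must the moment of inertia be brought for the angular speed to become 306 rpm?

Angular momentum about the spin axis is conserved since the torque about it is zero.
I₂ = I₁ω₁ / ω₂ = (1.86)(234) / (306) = 1.422 kg·m².

I₂ ≈ 1.42 kg·m²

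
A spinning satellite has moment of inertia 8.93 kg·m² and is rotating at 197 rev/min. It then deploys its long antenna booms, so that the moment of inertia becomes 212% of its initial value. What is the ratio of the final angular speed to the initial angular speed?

ω₂/ω₁ ≈ 0.472

With no external torque about the axis, L is conserved: I₁ω₁ = I₂ω₂.
I₂ = 2.12 × 8.93 = 18.93 kg·m².
ω₂/ω₁ = I₁/I₂ = 8.930 / 18.93 = 0.4717.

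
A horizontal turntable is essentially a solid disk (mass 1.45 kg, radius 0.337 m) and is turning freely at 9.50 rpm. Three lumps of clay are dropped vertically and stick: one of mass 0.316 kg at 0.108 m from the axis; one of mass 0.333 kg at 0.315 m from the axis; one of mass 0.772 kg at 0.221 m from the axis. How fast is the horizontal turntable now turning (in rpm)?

No external torque acts about the axis; L_before = L_after.
I_p = ½(1.45)(0.337)² = 0.08234 kg·m².
Added inertia Σmr² = (0.316)(0.108)² + (0.333)(0.315)² + (0.772)(0.221)² = 0.07443 kg·m²; I_f = 0.08234 + 0.07443 = 0.1568 kg·m².
ω_f = I_p ω_i / I_f = (0.08234)(9.50) / 0.1568 = 4.989 rpm.

ω_f ≈ 4.99 rpm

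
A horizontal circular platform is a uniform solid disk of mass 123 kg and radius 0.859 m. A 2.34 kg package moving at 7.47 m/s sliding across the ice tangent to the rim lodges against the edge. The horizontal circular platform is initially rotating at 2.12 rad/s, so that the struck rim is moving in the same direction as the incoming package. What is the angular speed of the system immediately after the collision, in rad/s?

About the central axle the impulsive forces during the collision are internal, so angular momentum about that axis is conserved.
I_p = ½(123)(0.859)² = 45.38 kg·m². Taking the sense of the package's angular momentum as positive, L_{package} = m v R = (2.34)(7.47)(0.859) = 15.02 kg·m²/s.
L_i = +I_p ω_p + m v R = +(45.38)(2.12) + 15.02 = 111.2 kg·m²/s.
After sticking, I_f = I_p + m R² = 45.38 + (2.34)(0.859)² = 47.11 kg·m².
ω_f = L_i / I_f = 111.2 / 47.11 = 2.361 rad/s.

|ω_f| ≈ 2.36 rad/s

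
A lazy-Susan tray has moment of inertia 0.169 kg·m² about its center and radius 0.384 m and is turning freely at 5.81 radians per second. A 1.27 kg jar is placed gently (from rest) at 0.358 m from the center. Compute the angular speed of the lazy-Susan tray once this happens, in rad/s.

The added mass arrives with no angular momentum about the center, and any external torque about the center is negligible, so the system's angular momentum is conserved.
Added inertia Σmr² = (1.27)(0.358)² = 0.1628 kg·m²; I_f = 0.1690 + 0.1628 = 0.3318 kg·m².
ω_f = I_p ω_i / I_f = (0.1690)(5.81) / 0.3318 = 2.960 rad/s.

ω_f ≈ 2.96 rad/s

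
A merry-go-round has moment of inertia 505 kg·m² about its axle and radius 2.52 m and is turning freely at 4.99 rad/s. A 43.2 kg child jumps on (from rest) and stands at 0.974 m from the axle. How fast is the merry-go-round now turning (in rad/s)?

No external torque acts about the axle; L_before = L_after.
Added inertia Σmr² = (43.2)(0.974)² = 40.98 kg·m²; I_f = 505.0 + 40.98 = 546.0 kg·m².
ω_f = I_p ω_i / I_f = (505.0)(4.99) / 546.0 = 4.615 rad/s.

ω_f ≈ 4.62 rad/s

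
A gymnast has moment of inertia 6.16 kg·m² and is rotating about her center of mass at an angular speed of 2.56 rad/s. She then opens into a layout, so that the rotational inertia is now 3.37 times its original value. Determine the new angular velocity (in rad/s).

No external torque acts about the spin axis, so angular momentum is conserved.
I₂ = 3.37 × 6.16 = 20.76 kg·m².
ω₂ = I₁ω₁ / I₂ = (6.160)(2.56 rad/s) / (20.76) = 0.7596 rad/s.

ω₂ ≈ 0.760 rad/s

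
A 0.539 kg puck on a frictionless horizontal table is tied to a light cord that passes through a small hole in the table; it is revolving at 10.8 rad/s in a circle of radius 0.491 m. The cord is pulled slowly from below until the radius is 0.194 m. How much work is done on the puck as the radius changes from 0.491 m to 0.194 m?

W ≈ 41.0 J

No torque about the axis ⇒ m r₁² ω₁ = m r₂² ω₂.
ω₂ = ω₁ (r₁/r₂)² = (10.8)(0.491/0.194)² = 69.18 rad/s.
W = ΔKE = ½m(v₂² − v₁²) = 40.96 J.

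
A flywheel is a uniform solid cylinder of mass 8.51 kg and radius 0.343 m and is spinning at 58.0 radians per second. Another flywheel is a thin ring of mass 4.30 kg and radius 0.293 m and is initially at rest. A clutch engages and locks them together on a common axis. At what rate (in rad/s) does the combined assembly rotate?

|ω_f| ≈ 33.4 rad/s

No external torque acts about the common axis, so total angular momentum is conserved.
Moments of inertia: I_A = ½(8.51)(0.343)² = 0.5006 kg·m²; I_B = (4.30)(0.293)² = 0.3692 kg·m².
Taking A's sense as positive: L = (0.5006)(58.0) = 29.03 kg·m²·rad/s.
Combined I = 0.5006 + 0.3692 = 0.8697 kg·m².
ω_f = L / I = 29.03 / 0.8697 = 33.38 rad/s.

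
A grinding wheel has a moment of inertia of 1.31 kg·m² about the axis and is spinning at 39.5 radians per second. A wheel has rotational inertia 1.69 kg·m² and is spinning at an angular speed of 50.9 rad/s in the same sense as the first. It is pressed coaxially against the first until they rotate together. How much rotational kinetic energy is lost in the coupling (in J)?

ΔKE lost ≈ 48.0 J

The coupling torques are internal; angular momentum about the shared axis is conserved.
Taking A's sense as positive: L = (1.310)(39.5) + (1.690)(50.9) = 137.8 kg·m²·rad/s.
Combined I = 1.310 + 1.690 = 3.000 kg·m².
ω_f = L / I = 137.8 / 3.000 = 45.92 rad/s.
KE_i = ½ΣIω² = 3211 J; KE_f = ½(3.000)(45.92)² = 3163 J.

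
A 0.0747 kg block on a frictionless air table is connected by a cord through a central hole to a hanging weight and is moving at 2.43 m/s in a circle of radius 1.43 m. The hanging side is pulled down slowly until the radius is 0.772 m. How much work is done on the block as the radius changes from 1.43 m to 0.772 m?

The only horizontal force on the mass is along the cord (radial), so it exerts no torque about the hole and angular momentum m v r is conserved.
v₂ = v₁ r₁ / r₂ = (2.43)(1.43) / (0.772) = 4.501 m/s.
W = ΔKE = ½m(v₂² − v₁²) = 0.5362 J.

W ≈ 0.536 J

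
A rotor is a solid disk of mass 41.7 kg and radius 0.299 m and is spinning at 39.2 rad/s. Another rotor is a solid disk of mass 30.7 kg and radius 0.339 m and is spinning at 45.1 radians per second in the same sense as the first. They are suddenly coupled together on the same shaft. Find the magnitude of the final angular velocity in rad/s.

No external torque acts about the common axis, so total angular momentum is conserved.
Moments of inertia: I_A = ½(41.7)(0.299)² = 1.864 kg·m²; I_B = ½(30.7)(0.339)² = 1.764 kg·m².
Taking A's sense as positive: L = (1.864)(39.2) + (1.764)(45.1) = 152.6 kg·m²·rad/s.
Combined I = 1.864 + 1.764 = 3.628 kg·m².
ω_f = L / I = 152.6 / 3.628 = 42.07 rad/s.

|ω_f| ≈ 42.1 rad/s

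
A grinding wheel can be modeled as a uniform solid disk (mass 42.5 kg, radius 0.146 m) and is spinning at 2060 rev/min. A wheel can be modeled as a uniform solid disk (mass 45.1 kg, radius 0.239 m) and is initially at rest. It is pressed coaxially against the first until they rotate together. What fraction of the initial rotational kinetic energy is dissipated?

No external torque acts about the common axis, so total angular momentum is conserved.
Moments of inertia: I_A = ½(42.5)(0.146)² = 0.4530 kg·m²; I_B = ½(45.1)(0.239)² = 1.288 kg·m².
Taking A's sense as positive: L = (0.4530)(2060) = 933.1 kg·m²·rpm.
Combined I = 0.4530 + 1.288 = 1.741 kg·m².
ω_f = L / I = 933.1 / 1.741 = 535.9 rpm.
KE_i = ½ΣIω² = 10540 J; KE_f = ½(1.741)(56.12)² = 2742 J.
Fraction dissipated = (KE_i − KE_f)/KE_i = 0.7398.

fraction ≈ 0.740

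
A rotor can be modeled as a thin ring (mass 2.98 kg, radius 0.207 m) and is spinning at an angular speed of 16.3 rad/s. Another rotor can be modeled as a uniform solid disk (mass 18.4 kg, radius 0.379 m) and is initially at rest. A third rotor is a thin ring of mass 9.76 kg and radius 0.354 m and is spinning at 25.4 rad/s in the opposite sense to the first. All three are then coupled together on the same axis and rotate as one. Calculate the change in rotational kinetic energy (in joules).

ΔKE ≈ -254 J

The coupling torques are internal; angular momentum about the shared axis is conserved.
Moments of inertia: I_A = (2.98)(0.207)² = 0.1277 kg·m²; I_B = ½(18.4)(0.379)² = 1.321 kg·m²; I_C = (9.76)(0.354)² = 1.223 kg·m².
Taking A's sense as positive: L = (0.1277)(16.3) − (1.223)(25.4) = -28.98 kg·m²·rad/s.
Combined I = 0.1277 + 1.321 + 1.223 = 2.672 kg·m².
ω_f = L / I = -28.98 / 2.672 = -10.85 rad/s.
KE_i = ½ΣIω² = 411.5 J; KE_f = ½(2.672)(10.85)² = 157.2 J.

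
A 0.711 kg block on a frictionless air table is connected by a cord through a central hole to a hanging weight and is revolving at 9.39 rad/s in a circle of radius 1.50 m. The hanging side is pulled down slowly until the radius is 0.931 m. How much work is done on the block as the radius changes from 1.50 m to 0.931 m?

W ≈ 113 J

The constraining force is radial, so m r² ω about the center is conserved.
ω₂ = ω₁ (r₁/r₂)² = (9.39)(1.50/0.931)² = 24.38 rad/s.
W = ΔKE = ½m(v₂² − v₁²) = 112.6 J.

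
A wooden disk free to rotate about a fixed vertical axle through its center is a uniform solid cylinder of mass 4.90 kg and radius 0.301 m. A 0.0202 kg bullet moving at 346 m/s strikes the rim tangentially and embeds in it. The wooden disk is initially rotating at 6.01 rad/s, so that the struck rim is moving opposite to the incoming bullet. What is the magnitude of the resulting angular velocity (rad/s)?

About the axle the impulsive forces during the collision are internal, so angular momentum about that axis is conserved.
I_p = ½(4.90)(0.301)² = 0.2220 kg·m². Taking the sense of the bullet's angular momentum as positive, L_{bullet} = m v R = (0.0202)(346)(0.301) = 2.104 kg·m²/s.
L_i = −I_p ω_p + m v R = −(0.2220)(6.01) + 2.104 = 0.7697 kg·m²/s.
After sticking, I_f = I_p + m R² = 0.2220 + (0.0202)(0.301)² = 0.2238 kg·m².
ω_f = L_i / I_f = 0.7697 / 0.2238 = 3.439 rad/s.

|ω_f| ≈ 3.44 rad/s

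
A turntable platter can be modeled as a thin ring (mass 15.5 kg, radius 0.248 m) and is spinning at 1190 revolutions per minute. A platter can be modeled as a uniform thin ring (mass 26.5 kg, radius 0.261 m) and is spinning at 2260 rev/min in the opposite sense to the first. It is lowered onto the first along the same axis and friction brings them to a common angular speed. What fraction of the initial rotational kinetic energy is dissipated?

fraction ≈ 0.702

The coupling torques are internal; angular momentum about the shared axis is conserved.
Moments of inertia: I_A = (15.5)(0.248)² = 0.9533 kg·m²; I_B = (26.5)(0.261)² = 1.805 kg·m².
Taking A's sense as positive: L = (0.9533)(1190) − (1.805)(2260) = -2945 kg·m²·rpm.
Combined I = 0.9533 + 1.805 = 2.759 kg·m².
ω_f = L / I = -2945 / 2.759 = -1068 rpm.
KE_i = ½ΣIω² = 57960 J; KE_f = ½(2.759)(111.8)² = 17240 J.
Fraction dissipated = (KE_i − KE_f)/KE_i = 0.7025.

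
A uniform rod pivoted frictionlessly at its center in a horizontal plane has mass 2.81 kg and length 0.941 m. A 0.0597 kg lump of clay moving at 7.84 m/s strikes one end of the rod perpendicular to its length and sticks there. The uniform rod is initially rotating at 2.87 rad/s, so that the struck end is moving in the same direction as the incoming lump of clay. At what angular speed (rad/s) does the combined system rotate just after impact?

About the pivot the impulsive forces during the collision are internal, so angular momentum about that axis is conserved.
I_p = (1/12)(2.81)(0.941)² = 0.2074 kg·m². Taking the sense of the lump of clay's angular momentum as positive, L_{lump} = m v R = (0.0597)(7.84)(0.941/2) = 0.2202 kg·m²/s.
L_i = +I_p ω_p + m v R = +(0.2074)(2.87) + 0.2202 = 0.8153 kg·m²/s.
After sticking, I_f = I_p + m R² = 0.2074 + (0.0597)(0.941/2)² = 0.2206 kg·m².
ω_f = L_i / I_f = 0.8153 / 0.2206 = 3.696 rad/s.

|ω_f| ≈ 3.70 rad/s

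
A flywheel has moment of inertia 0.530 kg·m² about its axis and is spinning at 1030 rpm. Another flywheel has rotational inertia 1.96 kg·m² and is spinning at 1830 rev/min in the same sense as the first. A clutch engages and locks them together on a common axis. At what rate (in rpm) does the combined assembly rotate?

The coupling torques are internal; angular momentum about the shared axis is conserved.
Taking A's sense as positive: L = (0.5300)(1030) + (1.960)(1830) = 4133 kg·m²·rpm.
Combined I = 0.5300 + 1.960 = 2.490 kg·m².
ω_f = L / I = 4133 / 2.490 = 1660 rpm.

|ω_f| ≈ 1660 rpm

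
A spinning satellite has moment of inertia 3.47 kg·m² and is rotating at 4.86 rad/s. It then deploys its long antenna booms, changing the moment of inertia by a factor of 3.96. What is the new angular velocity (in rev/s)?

ω₂ ≈ 0.195 rev/s

No external torque acts about the spin axis, so angular momentum is conserved.
I₂ = 3.96 × 3.47 = 13.74 kg·m².
ω₂ = I₁ω₁ / I₂ = (3.470)(4.86 rad/s) / (13.74) = 1.227 rad/s = 0.1953 rev/s.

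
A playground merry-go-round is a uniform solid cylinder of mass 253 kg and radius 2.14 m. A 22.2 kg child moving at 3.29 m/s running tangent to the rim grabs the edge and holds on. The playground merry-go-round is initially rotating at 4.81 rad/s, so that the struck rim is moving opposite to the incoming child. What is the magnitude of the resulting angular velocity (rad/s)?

|ω_f| ≈ 3.86 rad/s

The axle reaction passes through the axle and exerts no torque about it; angular momentum about the axle is conserved through the impact.
I_p = ½(253)(2.14)² = 579.3 kg·m². Taking the sense of the child's angular momentum as positive, L_{child} = m v R = (22.2)(3.29)(2.14) = 156.3 kg·m²/s.
L_i = −I_p ω_p + m v R = −(579.3)(4.81) + 156.3 = -2630 kg·m²/s.
After sticking, I_f = I_p + m R² = 579.3 + (22.2)(2.14)² = 681.0 kg·m².
ω_f = L_i / I_f = -2630 / 681.0 = -3.862 rad/s.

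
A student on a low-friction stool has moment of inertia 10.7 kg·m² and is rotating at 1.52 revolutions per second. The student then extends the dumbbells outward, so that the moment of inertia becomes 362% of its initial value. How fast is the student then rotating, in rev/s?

No external torque acts about the spin axis, so angular momentum is conserved.
I₂ = 3.62 × 10.7 = 38.73 kg·m².
ω₂ = I₁ω₁ / I₂ = (10.70)(1.52 rev/s) / (38.73) = 0.4199 rev/s.

ω₂ ≈ 0.420 rev/s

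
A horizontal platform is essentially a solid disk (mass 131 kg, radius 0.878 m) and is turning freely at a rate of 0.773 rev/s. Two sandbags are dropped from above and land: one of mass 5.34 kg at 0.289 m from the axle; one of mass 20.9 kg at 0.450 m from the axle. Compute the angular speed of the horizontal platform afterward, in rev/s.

No external torque acts about the axle; L_before = L_after.
I_p = ½(131)(0.878)² = 50.49 kg·m².
Added inertia Σmr² = (5.34)(0.289)² + (20.9)(0.450)² = 4.678 kg·m²; I_f = 50.49 + 4.678 = 55.17 kg·m².
ω_f = I_p ω_i / I_f = (50.49)(0.773) / 55.17 = 0.7075 rev/s.

ω_f ≈ 0.707 rev/s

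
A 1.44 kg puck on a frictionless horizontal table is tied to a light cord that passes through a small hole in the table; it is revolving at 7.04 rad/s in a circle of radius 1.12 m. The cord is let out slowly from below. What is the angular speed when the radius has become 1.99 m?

ω₂ ≈ 2.23 rad/s

The constraining force is radial, so m r² ω about the center is conserved.
ω₂ = ω₁ (r₁/r₂)² = (7.04)(1.12/1.99)² = 2.230 rad/s.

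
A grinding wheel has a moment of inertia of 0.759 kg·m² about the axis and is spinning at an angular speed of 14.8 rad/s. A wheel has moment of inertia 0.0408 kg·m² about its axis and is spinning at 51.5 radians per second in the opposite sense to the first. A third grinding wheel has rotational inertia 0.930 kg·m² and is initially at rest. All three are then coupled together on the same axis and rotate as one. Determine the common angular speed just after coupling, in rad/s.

No external torque acts about the common axis, so total angular momentum is conserved.
Taking A's sense as positive: L = (0.7590)(14.8) − (0.04080)(51.5) = 9.132 kg·m²·rad/s.
Combined I = 0.7590 + 0.04080 + 0.9300 = 1.730 kg·m².
ω_f = L / I = 9.132 / 1.730 = 5.279 rad/s.

|ω_f| ≈ 5.28 rad/s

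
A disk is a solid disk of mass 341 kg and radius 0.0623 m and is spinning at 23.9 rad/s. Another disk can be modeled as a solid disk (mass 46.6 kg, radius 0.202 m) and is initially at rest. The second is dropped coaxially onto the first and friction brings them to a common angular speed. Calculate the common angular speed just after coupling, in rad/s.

|ω_f| ≈ 9.81 rad/s

The coupling torques are internal; angular momentum about the shared axis is conserved.
Moments of inertia: I_A = ½(341)(0.0623)² = 0.6618 kg·m²; I_B = ½(46.6)(0.202)² = 0.9507 kg·m².
Taking A's sense as positive: L = (0.6618)(23.9) = 15.82 kg·m²·rad/s.
Combined I = 0.6618 + 0.9507 = 1.612 kg·m².
ω_f = L / I = 15.82 / 1.612 = 9.808 rad/s.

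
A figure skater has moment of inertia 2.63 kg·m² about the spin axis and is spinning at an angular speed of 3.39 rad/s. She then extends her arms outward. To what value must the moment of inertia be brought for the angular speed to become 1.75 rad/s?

I₂ ≈ 5.09 kg·m²

No external torque acts about the spin axis, so angular momentum is conserved.
I₂ = I₁ω₁ / ω₂ = (2.63)(3.39) / (1.75) = 5.095 kg·m².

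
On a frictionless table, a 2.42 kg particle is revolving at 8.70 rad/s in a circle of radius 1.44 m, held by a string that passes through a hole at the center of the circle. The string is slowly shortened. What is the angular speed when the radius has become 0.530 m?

ω₂ ≈ 64.2 rad/s

No torque about the axis ⇒ m r₁² ω₁ = m r₂² ω₂.
ω₂ = ω₁ (r₁/r₂)² = (8.70)(1.44/0.530)² = 64.22 rad/s.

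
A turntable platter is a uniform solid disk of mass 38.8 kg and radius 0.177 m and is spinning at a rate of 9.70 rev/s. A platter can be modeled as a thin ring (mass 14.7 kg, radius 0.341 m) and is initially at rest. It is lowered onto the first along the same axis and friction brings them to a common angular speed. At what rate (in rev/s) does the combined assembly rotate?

|ω_f| ≈ 2.54 rev/s

No external torque acts about the common axis, so total angular momentum is conserved.
Moments of inertia: I_A = ½(38.8)(0.177)² = 0.6078 kg·m²; I_B = (14.7)(0.341)² = 1.709 kg·m².
Taking A's sense as positive: L = (0.6078)(9.70) = 5.895 kg·m²·rev/s.
Combined I = 0.6078 + 1.709 = 2.317 kg·m².
ω_f = L / I = 5.895 / 2.317 = 2.544 rev/s.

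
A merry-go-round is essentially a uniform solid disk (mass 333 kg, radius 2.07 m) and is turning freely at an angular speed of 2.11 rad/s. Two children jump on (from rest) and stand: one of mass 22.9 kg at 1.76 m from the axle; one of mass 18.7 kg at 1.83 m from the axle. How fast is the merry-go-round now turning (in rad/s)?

ω_f ≈ 1.78 rad/s

The added mass arrives with no angular momentum about the axle, and any external torque about the axle is negligible, so the system's angular momentum is conserved.
I_p = ½(333)(2.07)² = 713.4 kg·m².
Added inertia Σmr² = (22.9)(1.76)² + (18.7)(1.83)² = 133.6 kg·m²; I_f = 713.4 + 133.6 = 847.0 kg·m².
ω_f = I_p ω_i / I_f = (713.4)(2.11) / 847.0 = 1.777 rad/s.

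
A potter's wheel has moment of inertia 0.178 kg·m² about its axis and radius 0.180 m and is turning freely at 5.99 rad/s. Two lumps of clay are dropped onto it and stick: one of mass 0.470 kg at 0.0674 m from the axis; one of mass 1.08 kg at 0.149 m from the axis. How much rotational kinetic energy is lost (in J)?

No external torque acts about the axis; L_before = L_after.
Added inertia Σmr² = (0.470)(0.0674)² + (1.08)(0.149)² = 0.02611 kg·m²; I_f = 0.1780 + 0.02611 = 0.2041 kg·m².
ω_f = I_p ω_i / I_f = (0.1780)(5.99) / 0.2041 = 5.224 rad/s.
KE_i = ½(0.1780)(5.990 rad/s)² = 3.193 J; KE_f = ½(0.2041)(5.224)² = 2.785 J.

energy lost ≈ 0.409 J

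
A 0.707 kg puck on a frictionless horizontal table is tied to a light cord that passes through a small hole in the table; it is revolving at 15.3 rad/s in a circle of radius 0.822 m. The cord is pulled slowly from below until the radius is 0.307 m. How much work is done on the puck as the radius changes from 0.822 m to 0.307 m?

W ≈ 345 J

The constraining force is radial, so m r² ω about the center is conserved.
ω₂ = ω₁ (r₁/r₂)² = (15.3)(0.822/0.307)² = 109.7 rad/s.
W = ΔKE = ½m(v₂² − v₁²) = 344.9 J.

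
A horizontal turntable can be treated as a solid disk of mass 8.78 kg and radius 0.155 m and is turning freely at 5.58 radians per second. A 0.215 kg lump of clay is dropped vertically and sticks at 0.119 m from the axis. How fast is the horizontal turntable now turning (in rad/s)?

No external torque acts about the axis; L_before = L_after.
I_p = ½(8.78)(0.155)² = 0.1055 kg·m².
Added inertia Σmr² = (0.215)(0.119)² = 0.003045 kg·m²; I_f = 0.1055 + 0.003045 = 0.1085 kg·m².
ω_f = I_p ω_i / I_f = (0.1055)(5.58) / 0.1085 = 5.423 rad/s.

ω_f ≈ 5.42 rad/s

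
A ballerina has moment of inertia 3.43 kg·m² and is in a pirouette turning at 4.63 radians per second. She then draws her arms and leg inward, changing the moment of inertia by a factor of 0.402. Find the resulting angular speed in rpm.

ω₂ ≈ 110 rpm

No external torque acts about the spin axis, so angular momentum is conserved.
I₂ = 0.402 × 3.43 = 1.379 kg·m².
ω₂ = I₁ω₁ / I₂ = (3.430)(4.63 rad/s) / (1.379) = 11.52 rad/s = 110.0 rpm.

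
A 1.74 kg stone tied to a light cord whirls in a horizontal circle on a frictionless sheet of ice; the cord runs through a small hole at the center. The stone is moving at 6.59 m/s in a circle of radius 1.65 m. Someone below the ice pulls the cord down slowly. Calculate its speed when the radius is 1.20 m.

Central (radial) force ⇒ zero torque about the center ⇒ m v r is constant.
v₂ = v₁ r₁ / r₂ = (6.59)(1.65) / (1.20) = 9.061 m/s.

v₂ ≈ 9.06 m/s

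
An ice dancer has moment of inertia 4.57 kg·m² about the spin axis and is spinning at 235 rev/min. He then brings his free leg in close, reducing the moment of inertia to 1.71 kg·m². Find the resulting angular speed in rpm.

ω₂ ≈ 628 rpm

Angular momentum about the spin axis is conserved since the torque about it is zero.
ω₂ = I₁ω₁ / I₂ = (4.570)(235 rpm) / (1.710) = 628.0 rpm.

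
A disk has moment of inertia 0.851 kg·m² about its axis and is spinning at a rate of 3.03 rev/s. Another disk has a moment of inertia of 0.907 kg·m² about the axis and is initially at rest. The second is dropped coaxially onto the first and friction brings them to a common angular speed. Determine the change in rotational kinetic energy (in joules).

ΔKE ≈ -79.6 J

The coupling torques are internal; angular momentum about the shared axis is conserved.
Taking A's sense as positive: L = (0.8510)(3.03) = 2.579 kg·m²·rev/s.
Combined I = 0.8510 + 0.9070 = 1.758 kg·m².
ω_f = L / I = 2.579 / 1.758 = 1.467 rev/s.
KE_i = ½ΣIω² = 154.2 J; KE_f = ½(1.758)(9.216)² = 74.65 J.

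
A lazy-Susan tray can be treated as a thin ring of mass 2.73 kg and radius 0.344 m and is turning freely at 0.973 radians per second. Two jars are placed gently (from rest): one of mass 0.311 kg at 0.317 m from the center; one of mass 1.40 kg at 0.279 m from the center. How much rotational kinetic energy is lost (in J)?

energy lost ≈ 0.0463 J

The added mass arrives with no angular momentum about the center, and any external torque about the center is negligible, so the system's angular momentum is conserved.
I_p = (2.73)(0.344)² = 0.3231 kg·m².
Added inertia Σmr² = (0.311)(0.317)² + (1.40)(0.279)² = 0.1402 kg·m²; I_f = 0.3231 + 0.1402 = 0.4633 kg·m².
ω_f = I_p ω_i / I_f = (0.3231)(0.973) / 0.4633 = 0.6785 rad/s.
KE_i = ½(0.3231)(0.9730 rad/s)² = 0.1529 J; KE_f = ½(0.4633)(0.6785)² = 0.1066 J.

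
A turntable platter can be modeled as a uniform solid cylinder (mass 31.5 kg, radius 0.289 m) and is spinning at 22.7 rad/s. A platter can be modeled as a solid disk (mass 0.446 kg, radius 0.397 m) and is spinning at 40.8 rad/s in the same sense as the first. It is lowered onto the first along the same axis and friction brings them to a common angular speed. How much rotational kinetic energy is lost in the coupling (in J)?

ΔKE lost ≈ 5.61 J

The coupling torques are internal; angular momentum about the shared axis is conserved.
Moments of inertia: I_A = ½(31.5)(0.289)² = 1.315 kg·m²; I_B = ½(0.446)(0.397)² = 0.03515 kg·m².
Taking A's sense as positive: L = (1.315)(22.7) + (0.03515)(40.8) = 31.29 kg·m²·rad/s.
Combined I = 1.315 + 0.03515 = 1.351 kg·m².
ω_f = L / I = 31.29 / 1.351 = 23.17 rad/s.
KE_i = ½ΣIω² = 368.2 J; KE_f = ½(1.351)(23.17)² = 362.6 J.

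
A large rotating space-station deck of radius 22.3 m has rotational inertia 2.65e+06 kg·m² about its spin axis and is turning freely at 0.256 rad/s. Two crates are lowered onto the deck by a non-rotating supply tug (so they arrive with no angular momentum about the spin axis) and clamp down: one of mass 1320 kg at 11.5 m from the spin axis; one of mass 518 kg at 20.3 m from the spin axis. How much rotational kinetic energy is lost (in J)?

No external torque acts about the spin axis; L_before = L_after.
Added inertia Σmr² = (1320)(11.5)² + (518)(20.3)² = 3.880e+05 kg·m²; I_f = 2.650e+06 + 3.880e+05 = 3.038e+06 kg·m².
ω_f = I_p ω_i / I_f = (2.650e+06)(0.256) / 3.038e+06 = 0.2233 rad/s.
KE_i = ½(2.650e+06)(0.2560 rad/s)² = 86840 J; KE_f = ½(3.038e+06)(0.2233)² = 75740 J.

energy lost ≈ 11100 J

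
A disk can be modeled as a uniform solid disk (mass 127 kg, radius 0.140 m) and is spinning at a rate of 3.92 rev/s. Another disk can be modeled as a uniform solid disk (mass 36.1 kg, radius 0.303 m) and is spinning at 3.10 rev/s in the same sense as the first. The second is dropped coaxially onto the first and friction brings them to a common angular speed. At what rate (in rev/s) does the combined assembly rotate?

|ω_f| ≈ 3.45 rev/s

The coupling torques are internal; angular momentum about the shared axis is conserved.
Moments of inertia: I_A = ½(127)(0.140)² = 1.245 kg·m²; I_B = ½(36.1)(0.303)² = 1.657 kg·m².
Taking A's sense as positive: L = (1.245)(3.92) + (1.657)(3.10) = 10.02 kg·m²·rev/s.
Combined I = 1.245 + 1.657 = 2.902 kg·m².
ω_f = L / I = 10.02 / 2.902 = 3.452 rev/s.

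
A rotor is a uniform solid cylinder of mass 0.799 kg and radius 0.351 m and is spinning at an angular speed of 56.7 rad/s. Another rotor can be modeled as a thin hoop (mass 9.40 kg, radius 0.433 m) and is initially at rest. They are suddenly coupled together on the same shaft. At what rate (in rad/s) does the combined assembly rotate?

No external torque acts about the common axis, so total angular momentum is conserved.
Moments of inertia: I_A = ½(0.799)(0.351)² = 0.04922 kg·m²; I_B = (9.40)(0.433)² = 1.762 kg·m².
Taking A's sense as positive: L = (0.04922)(56.7) = 2.791 kg·m²·rad/s.
Combined I = 0.04922 + 1.762 = 1.812 kg·m².
ω_f = L / I = 2.791 / 1.812 = 1.540 rad/s.

|ω_f| ≈ 1.54 rad/s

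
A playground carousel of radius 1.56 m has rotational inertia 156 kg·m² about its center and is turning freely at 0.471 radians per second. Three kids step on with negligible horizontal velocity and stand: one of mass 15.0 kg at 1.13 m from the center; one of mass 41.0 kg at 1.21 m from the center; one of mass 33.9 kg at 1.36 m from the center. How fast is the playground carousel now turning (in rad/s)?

ω_f ≈ 0.247 rad/s

The added mass arrives with no angular momentum about the center, and any external torque about the center is negligible, so the system's angular momentum is conserved.
Added inertia Σmr² = (15.0)(1.13)² + (41.0)(1.21)² + (33.9)(1.36)² = 141.9 kg·m²; I_f = 156.0 + 141.9 = 297.9 kg·m².
ω_f = I_p ω_i / I_f = (156.0)(0.471) / 297.9 = 0.2467 rad/s.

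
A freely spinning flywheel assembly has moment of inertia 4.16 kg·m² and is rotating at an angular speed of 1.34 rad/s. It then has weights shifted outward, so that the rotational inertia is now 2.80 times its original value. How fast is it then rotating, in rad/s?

ω₂ ≈ 0.479 rad/s

Angular momentum about the spin axis is conserved since the torque about it is zero.
I₂ = 2.80 × 4.16 = 11.65 kg·m².
ω₂ = I₁ω₁ / I₂ = (4.160)(1.34 rad/s) / (11.65) = 0.4786 rad/s.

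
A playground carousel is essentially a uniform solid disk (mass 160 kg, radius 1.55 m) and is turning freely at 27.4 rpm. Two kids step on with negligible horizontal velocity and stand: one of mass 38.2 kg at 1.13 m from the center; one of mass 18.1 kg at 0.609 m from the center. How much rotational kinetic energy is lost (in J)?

energy lost ≈ 177 J

The added mass arrives with no angular momentum about the center, and any external torque about the center is negligible, so the system's angular momentum is conserved.
I_p = ½(160)(1.55)² = 192.2 kg·m².
Added inertia Σmr² = (38.2)(1.13)² + (18.1)(0.609)² = 55.49 kg·m²; I_f = 192.2 + 55.49 = 247.7 kg·m².
ω_f = I_p ω_i / I_f = (192.2)(27.4) / 247.7 = 21.26 rpm.
KE_i = ½(192.2)(2.869 rad/s)² = 791.2 J; KE_f = ½(247.7)(2.227)² = 613.9 J.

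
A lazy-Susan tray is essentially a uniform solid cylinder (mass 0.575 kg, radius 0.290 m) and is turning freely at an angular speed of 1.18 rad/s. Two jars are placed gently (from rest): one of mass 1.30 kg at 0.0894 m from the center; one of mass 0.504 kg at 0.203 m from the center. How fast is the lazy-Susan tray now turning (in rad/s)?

ω_f ≈ 0.516 rad/s

The added mass arrives with no angular momentum about the center, and any external torque about the center is negligible, so the system's angular momentum is conserved.
I_p = ½(0.575)(0.290)² = 0.02418 kg·m².
Added inertia Σmr² = (1.30)(0.0894)² + (0.504)(0.203)² = 0.03116 kg·m²; I_f = 0.02418 + 0.03116 = 0.05534 kg·m².
ω_f = I_p ω_i / I_f = (0.02418)(1.18) / 0.05534 = 0.5156 rad/s.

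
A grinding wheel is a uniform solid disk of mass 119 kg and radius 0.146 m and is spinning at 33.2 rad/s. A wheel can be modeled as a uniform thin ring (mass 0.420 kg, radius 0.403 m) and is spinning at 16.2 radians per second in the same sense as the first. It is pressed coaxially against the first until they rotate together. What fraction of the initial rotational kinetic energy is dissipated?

The coupling torques are internal; angular momentum about the shared axis is conserved.
Moments of inertia: I_A = ½(119)(0.146)² = 1.268 kg·m²; I_B = (0.420)(0.403)² = 0.06821 kg·m².
Taking A's sense as positive: L = (1.268)(33.2) + (0.06821)(16.2) = 43.21 kg·m²·rad/s.
Combined I = 1.268 + 0.06821 = 1.337 kg·m².
ω_f = L / I = 43.21 / 1.337 = 32.33 rad/s.
KE_i = ½ΣIω² = 707.9 J; KE_f = ½(1.337)(32.33)² = 698.6 J.
Fraction dissipated = (KE_i − KE_f)/KE_i = 0.01321.

fraction ≈ 0.0132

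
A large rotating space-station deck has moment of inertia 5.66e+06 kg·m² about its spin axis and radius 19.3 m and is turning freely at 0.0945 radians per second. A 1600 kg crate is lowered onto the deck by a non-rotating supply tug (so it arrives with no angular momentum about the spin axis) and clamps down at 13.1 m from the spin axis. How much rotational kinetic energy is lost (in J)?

energy lost ≈ 1170 J

The added mass arrives with no angular momentum about the spin axis, and any external torque about the spin axis is negligible, so the system's angular momentum is conserved.
Added inertia Σmr² = (1600)(13.1)² = 2.746e+05 kg·m²; I_f = 5.660e+06 + 2.746e+05 = 5.935e+06 kg·m².
ω_f = I_p ω_i / I_f = (5.660e+06)(0.0945) / 5.935e+06 = 0.09013 rad/s.
KE_i = ½(5.660e+06)(0.09450 rad/s)² = 25270 J; KE_f = ½(5.935e+06)(0.09013)² = 24100 J.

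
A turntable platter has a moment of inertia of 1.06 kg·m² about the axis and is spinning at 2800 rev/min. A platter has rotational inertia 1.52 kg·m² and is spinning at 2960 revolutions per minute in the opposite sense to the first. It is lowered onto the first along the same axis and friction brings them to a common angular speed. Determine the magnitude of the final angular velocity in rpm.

|ω_f| ≈ 593 rpm

The coupling torques are internal; angular momentum about the shared axis is conserved.
Taking A's sense as positive: L = (1.060)(2800) − (1.520)(2960) = -1531 kg·m²·rpm.
Combined I = 1.060 + 1.520 = 2.580 kg·m².
ω_f = L / I = -1531 / 2.580 = -593.5 rpm.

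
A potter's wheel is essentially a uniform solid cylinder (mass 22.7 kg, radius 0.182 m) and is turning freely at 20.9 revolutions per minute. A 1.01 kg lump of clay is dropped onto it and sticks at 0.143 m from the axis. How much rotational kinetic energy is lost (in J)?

energy lost ≈ 0.0469 J

No external torque acts about the axis; L_before = L_after.
I_p = ½(22.7)(0.182)² = 0.3760 kg·m².
Added inertia Σmr² = (1.01)(0.143)² = 0.02065 kg·m²; I_f = 0.3760 + 0.02065 = 0.3966 kg·m².
ω_f = I_p ω_i / I_f = (0.3760)(20.9) / 0.3966 = 19.81 rpm.
KE_i = ½(0.3760)(2.189 rad/s)² = 0.9004 J; KE_f = ½(0.3966)(2.075)² = 0.8536 J.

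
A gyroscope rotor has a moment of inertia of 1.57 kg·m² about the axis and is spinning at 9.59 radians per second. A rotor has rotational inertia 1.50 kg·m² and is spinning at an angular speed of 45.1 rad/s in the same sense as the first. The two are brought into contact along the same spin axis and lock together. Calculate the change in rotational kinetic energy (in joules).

No external torque acts about the common axis, so total angular momentum is conserved.
Taking A's sense as positive: L = (1.570)(9.59) + (1.500)(45.1) = 82.71 kg·m²·rad/s.
Combined I = 1.570 + 1.500 = 3.070 kg·m².
ω_f = L / I = 82.71 / 3.070 = 26.94 rad/s.
KE_i = ½ΣIω² = 1598 J; KE_f = ½(3.070)(26.94)² = 1114 J.

ΔKE ≈ -484 J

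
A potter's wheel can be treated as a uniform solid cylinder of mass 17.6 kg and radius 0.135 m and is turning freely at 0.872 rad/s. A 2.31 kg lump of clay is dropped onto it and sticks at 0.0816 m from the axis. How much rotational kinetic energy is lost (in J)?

The added mass arrives with no angular momentum about the axis, and any external torque about the axis is negligible, so the system's angular momentum is conserved.
I_p = ½(17.6)(0.135)² = 0.1604 kg·m².
Added inertia Σmr² = (2.31)(0.0816)² = 0.01538 kg·m²; I_f = 0.1604 + 0.01538 = 0.1758 kg·m².
ω_f = I_p ω_i / I_f = (0.1604)(0.872) / 0.1758 = 0.7957 rad/s.
KE_i = ½(0.1604)(0.8720 rad/s)² = 0.06098 J; KE_f = ½(0.1758)(0.7957)² = 0.05564 J.

energy lost ≈ 0.00534 J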